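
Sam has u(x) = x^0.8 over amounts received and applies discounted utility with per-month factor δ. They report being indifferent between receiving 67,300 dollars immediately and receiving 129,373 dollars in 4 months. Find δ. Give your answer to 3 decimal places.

Equating discounted utilities: u(67300) = δ^4·u(129373) ⇒ δ^4 = u(67300)/u(129373).
With u(x) = x^0.8: δ^4 = 67300^0.8/129373^0.8 = (67300/129373)^0.8 = 0.59284.
So δ = 0.59284^(1/4) ≈ 0.877.

δ ≈ 0.877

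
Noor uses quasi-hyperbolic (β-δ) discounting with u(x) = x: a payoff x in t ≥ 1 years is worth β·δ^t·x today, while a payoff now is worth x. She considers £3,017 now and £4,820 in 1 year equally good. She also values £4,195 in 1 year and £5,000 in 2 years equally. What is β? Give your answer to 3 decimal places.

β ≈ 0.746

From the later pair, β·δ^1·4195 = β·δ^2·5000; dividing through, δ = 4195/5000 = 0.83900.
Substituting δ into 3017 = β·δ·4820: β = 3017/(4043.980) ≈ 0.746.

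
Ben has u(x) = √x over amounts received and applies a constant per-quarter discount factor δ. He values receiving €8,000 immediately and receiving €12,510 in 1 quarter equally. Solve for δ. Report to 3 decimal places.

δ ≈ 0.800

The payoff in 1 quarter is discounted by δ, so u(8000) = δ·u(12510) and δ = u(8000)/u(12510).
Since u(x) = √x, δ = √(8000/12510) = 0.79968.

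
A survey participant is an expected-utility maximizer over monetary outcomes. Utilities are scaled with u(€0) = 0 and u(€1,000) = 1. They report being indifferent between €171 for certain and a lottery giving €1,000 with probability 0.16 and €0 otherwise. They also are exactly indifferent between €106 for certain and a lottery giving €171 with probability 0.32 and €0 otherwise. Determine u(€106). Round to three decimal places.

From the first indifference, u(€171) = 0.16·u(€1,000) + 0.84·u(€0) = 0.16·1 + 0.84·0 = 0.16.
Chaining: u(€106) = 0.32·0.16 + 0.68·0.00 = 0.0512.

0.051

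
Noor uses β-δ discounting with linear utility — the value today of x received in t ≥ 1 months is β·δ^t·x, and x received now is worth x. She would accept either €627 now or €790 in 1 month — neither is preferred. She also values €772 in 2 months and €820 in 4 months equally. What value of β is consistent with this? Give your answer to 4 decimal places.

β ≈ 0.8180

Both payoffs in the second observation are in the future, so β drops out: δ^2·772 = δ^4·820 ⇒ δ^2 = 772/820 = 0.94146, so δ = 0.97029.
Now use the now-vs-future pair: 627 = β·δ·790 gives β = 627/(0.97029·790) ≈ 0.8180.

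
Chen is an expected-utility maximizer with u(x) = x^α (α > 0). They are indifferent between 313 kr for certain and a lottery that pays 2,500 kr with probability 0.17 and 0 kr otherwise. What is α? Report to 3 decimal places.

α ≈ 0.853

Since u(0) = 0, the lottery's EU is 0.17·2500^α.
Equating: 313^α = 0.17·2500^α, i.e. 0.1252^α = 0.17.
α = ln(0.17) / ln(313/2500) = -1.771957/-2.077843 ≈ 0.853.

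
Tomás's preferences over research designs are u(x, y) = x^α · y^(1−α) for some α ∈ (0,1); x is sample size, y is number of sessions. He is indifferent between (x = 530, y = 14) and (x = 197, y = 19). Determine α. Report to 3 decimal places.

α ≈ 0.236

Set the two utilities equal: 530^α·14^(1−α) = 197^α·19^(1−α).
Taking logs: α·ln 530 + (1−α)·ln 14 = α·ln 197 + (1−α)·ln 19, i.e. α·0.989673 = (1−α)·0.305382.
So α/(1−α) = (0.305382)/(0.989673) = 0.308569, and α = 0.308569/1.308569 ≈ 0.236.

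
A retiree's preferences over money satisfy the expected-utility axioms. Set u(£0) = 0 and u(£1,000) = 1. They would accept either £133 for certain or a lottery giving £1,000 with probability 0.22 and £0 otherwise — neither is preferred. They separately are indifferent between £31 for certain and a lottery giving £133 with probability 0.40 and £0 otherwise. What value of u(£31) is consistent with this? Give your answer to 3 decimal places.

0.088

From the first indifference, u(£133) = 0.22·u(£1,000) + 0.78·u(£0) = 0.22·1 + 0.78·0 = 0.22.
Chaining: u(£31) = 0.40·0.22 + 0.60·0.00 = 0.0880.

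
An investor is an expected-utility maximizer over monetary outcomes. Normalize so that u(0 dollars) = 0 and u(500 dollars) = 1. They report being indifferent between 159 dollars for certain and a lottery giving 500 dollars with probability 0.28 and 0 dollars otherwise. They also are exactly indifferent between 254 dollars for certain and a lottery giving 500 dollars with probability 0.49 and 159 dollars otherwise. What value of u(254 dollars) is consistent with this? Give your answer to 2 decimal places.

The first gamble pins u(159 dollars): it must equal 0.28·1 + 0.72·0 = 0.28.
Chaining: u(254 dollars) = 0.49·1.00 + 0.51·0.28 = 0.6328.

0.63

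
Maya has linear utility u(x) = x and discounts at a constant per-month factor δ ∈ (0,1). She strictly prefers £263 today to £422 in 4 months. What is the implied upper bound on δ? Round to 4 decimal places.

Comparing present values: 263 > δ^4·422.
Hence δ^4 < 263/422 = 0.62322, and x ↦ x^(1/4) is increasing on (0,∞).
δ < (263/422)^(1/4) ≈ 0.8885.

δ < 0.8885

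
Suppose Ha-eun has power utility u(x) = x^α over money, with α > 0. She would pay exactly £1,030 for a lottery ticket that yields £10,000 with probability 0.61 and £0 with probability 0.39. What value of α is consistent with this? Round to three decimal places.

The lottery's expected utility is 0.61·u(10000) + 0.39·u(0) = 0.61·10000^α (since u(0) = 0 for α > 0).
Setting u(1030) equal to that: 1030^α = 0.61·10000^α ⇒ (1030/10000)^α = 0.61.
Take logs: α = ln 0.61 / ln(1030/10000) ≈ 0.21746.

α ≈ 0.217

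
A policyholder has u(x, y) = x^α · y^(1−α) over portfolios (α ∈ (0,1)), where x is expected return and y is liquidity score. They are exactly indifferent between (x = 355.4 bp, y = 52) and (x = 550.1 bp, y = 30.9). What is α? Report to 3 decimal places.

α ≈ 0.544

Set the two utilities equal: 355.4^α·52^(1−α) = 550.1^α·30.9^(1−α).
Rearrange to (355.4/550.1)^α = (30.9/52)^(1−α) and take logs: α·-0.436856 = (1−α)·-0.520488.
With A = -0.436856 and B = -0.520488: α·A = (1−α)·B, so α = B/(A+B) = -0.520488/-0.957344 ≈ 0.544.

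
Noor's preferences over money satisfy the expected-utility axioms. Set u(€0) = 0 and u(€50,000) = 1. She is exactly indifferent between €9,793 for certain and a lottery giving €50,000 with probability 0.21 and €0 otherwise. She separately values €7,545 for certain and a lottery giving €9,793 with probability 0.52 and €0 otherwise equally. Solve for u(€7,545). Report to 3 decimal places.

0.109

The first gamble pins u(€9,793): it must equal 0.21·1 + 0.79·0 = 0.21.
Chaining: u(€7,545) = 0.52·0.21 + 0.48·0.00 = 0.1092.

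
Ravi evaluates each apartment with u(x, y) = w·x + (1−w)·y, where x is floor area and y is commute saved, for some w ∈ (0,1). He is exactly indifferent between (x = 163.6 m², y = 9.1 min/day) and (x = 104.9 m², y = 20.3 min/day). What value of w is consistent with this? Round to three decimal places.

w = 0.160

Indifference: w·163.6 + (1−w)·9.1 = w·104.9 + (1−w)·20.3.
Collecting terms: w·58.7 = (1−w)·11.2.
So w/(1−w) = 11.2/58.7 = 0.1908, giving w = 11.2/(58.7+11.2) = 0.160.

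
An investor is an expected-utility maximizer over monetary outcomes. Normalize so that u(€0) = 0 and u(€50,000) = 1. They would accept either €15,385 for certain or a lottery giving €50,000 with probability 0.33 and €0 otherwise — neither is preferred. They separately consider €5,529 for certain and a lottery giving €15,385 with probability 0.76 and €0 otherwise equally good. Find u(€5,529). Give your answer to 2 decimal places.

0.25

From the first indifference, u(€15,385) = 0.33·u(€50,000) + 0.67·u(€0) = 0.33·1 + 0.67·0 = 0.33.
The second indifference gives u(€5,529) = 0.76·u(€15,385) + 0.24·u(€0) = 0.76·0.33 + 0.24·0.00 = 0.2508.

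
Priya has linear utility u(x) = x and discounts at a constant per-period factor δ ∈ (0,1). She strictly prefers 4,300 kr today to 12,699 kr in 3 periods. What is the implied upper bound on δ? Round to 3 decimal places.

δ < 0.697

Comparing present values: 4300 > δ^3·12699.
So δ^3 < 4300/12699 = 0.33861; taking the cube root of both positive sides preserves the inequality.
δ < (4300/12699)^(1/3) ≈ 0.697.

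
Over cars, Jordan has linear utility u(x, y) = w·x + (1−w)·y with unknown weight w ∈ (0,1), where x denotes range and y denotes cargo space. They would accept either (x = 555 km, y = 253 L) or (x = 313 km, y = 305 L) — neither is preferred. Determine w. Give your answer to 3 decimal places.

w = 0.177

Indifference: w·555 + (1−w)·253 = w·313 + (1−w)·305.
Rearranging, 242·w − 52·(1−w) = 0.
Hence w = 52/(242+52) = 52/294 = 0.177.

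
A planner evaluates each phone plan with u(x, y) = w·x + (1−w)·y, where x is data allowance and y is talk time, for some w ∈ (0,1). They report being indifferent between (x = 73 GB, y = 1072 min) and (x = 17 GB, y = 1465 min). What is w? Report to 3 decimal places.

w = 0.875

Indifference: w·73 + (1−w)·1072 = w·17 + (1−w)·1465.
Collecting terms: w·56 = (1−w)·393.
Hence w = 393/(56+393) = 393/449 = 0.875.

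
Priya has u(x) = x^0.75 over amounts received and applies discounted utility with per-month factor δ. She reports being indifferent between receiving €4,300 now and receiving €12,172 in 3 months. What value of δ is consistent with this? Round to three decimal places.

The payoff in 3 months is discounted by δ^3, so u(4300) = δ^3·u(12172) and δ^3 = u(4300)/u(12172).
Since u(x) = x^0.75, δ^3 = (4300/12172)^0.75 = 0.35327^0.75 = 0.45823.
So δ = 0.45823^(1/3) ≈ 0.771.

δ ≈ 0.771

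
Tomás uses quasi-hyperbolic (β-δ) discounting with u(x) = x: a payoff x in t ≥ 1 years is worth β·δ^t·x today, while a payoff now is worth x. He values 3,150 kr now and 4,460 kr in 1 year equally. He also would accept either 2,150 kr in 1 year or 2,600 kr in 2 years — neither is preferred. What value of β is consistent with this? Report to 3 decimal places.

β ≈ 0.854

The second indifference involves only future payoffs, so β cancels: β·δ^1·2150 = β·δ^2·2600, giving δ = 2150/2600 = 0.82692.
Substituting δ into 3150 = β·δ·4460: β = 3150/(3688.077) ≈ 0.854.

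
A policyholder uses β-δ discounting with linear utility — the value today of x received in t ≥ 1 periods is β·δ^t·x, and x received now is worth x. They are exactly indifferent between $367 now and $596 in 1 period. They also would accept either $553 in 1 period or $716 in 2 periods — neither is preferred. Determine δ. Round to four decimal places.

From the later pair, β·δ^1·553 = β·δ^2·716; dividing through, δ = 553/716 = 0.77235.

δ ≈ 0.7723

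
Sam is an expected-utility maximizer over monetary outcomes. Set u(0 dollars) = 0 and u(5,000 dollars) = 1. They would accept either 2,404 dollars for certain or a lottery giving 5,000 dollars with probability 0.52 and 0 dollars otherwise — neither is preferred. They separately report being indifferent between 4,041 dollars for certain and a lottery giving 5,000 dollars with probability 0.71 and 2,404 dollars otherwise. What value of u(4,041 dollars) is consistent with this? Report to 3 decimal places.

0.861

The first gamble pins u(2,404 dollars): it must equal 0.52·1 + 0.48·0 = 0.52.
Chaining: u(4,041 dollars) = 0.71·1.00 + 0.29·0.52 = 0.8608.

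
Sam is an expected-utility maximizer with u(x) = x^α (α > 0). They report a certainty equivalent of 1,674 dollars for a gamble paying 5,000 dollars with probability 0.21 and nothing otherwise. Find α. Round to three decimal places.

α ≈ 1.426

The lottery's expected utility is 0.21·u(5000) + 0.79·u(0) = 0.21·5000^α (since u(0) = 0 for α > 0).
Equating: 1674^α = 0.21·5000^α, i.e. 0.3348^α = 0.21.
Take logs: α = ln 0.21 / ln(1674/5000) ≈ 1.42626.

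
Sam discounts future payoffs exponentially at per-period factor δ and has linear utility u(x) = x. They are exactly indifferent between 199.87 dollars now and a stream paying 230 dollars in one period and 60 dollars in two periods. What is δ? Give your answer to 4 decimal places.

Equating present values: 199.87 = 230δ + 60δ².
So 60δ² + 230δ − 199.87 = 0.
δ = (−230 + √(230² + 4·60·199.87)) / (2·60) = (−230 + √100868.80) / 120 ≈ 0.7300.

δ ≈ 0.7300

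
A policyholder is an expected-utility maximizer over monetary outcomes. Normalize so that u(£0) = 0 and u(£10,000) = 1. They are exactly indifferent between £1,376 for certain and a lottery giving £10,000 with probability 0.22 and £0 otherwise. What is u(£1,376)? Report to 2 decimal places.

0.22

The indifference gives u(£1,376) = 0.22·u(£10,000) + 0.78·u(£0) = 0.22·1 + 0.78·0 = 0.22.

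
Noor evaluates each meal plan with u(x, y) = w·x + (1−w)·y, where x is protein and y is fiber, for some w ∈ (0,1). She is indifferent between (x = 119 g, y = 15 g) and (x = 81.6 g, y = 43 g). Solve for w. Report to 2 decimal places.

w = 0.43

u(119,15) = u(81.6,43) means w·119 + (1−w)·15 = w·81.6 + (1−w)·43.
w·(119−81.6) = (1−w)·(43−15), i.e. w·37.4 = (1−w)·28.
So w/(1−w) = 28/37.4 = 0.7487, giving w = 28/(37.4+28) = 0.43.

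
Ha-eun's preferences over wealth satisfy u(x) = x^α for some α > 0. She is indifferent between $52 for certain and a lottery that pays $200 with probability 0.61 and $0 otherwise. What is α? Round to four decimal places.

α ≈ 0.3669

The lottery's expected utility is 0.61·u(200) + 0.39·u(0) = 0.61·200^α (since u(0) = 0 for α > 0).
Equating: 52^α = 0.61·200^α, i.e. 0.2600^α = 0.61.
Taking logs: α·ln(52/200) = ln(0.61), so α = -0.4942963 / -1.3470736 ≈ 0.3669.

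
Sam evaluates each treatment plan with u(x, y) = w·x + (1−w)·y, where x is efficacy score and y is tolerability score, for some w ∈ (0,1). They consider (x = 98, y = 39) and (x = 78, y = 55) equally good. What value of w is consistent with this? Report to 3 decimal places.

w = 0.444

Indifference: w·98 + (1−w)·39 = w·78 + (1−w)·55.
w·(98−78) = (1−w)·(55−39), i.e. w·20 = (1−w)·16.
So w/(1−w) = 16/20 = 0.8000, giving w = 16/(20+16) = 0.444.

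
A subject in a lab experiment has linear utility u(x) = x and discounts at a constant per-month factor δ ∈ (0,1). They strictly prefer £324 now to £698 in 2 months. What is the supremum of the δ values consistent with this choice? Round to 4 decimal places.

Under u(x) = x this choice says 324 > δ^2·698.
Dividing by 698: δ^2 < 0.46418. Both sides are positive, so the square root keeps the direction.
δ < (324/698)^(1/2) ≈ 0.6813.

δ < 0.6813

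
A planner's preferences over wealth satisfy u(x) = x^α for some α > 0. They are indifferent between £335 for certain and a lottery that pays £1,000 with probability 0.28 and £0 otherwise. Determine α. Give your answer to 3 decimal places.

α ≈ 1.164

EU(lottery) = 0.28·1000^α + 0.72·0 = 0.28·1000^α.
Setting u(335) equal to that: 335^α = 0.28·1000^α ⇒ (335/1000)^α = 0.28.
Take logs: α = ln 0.28 / ln(335/1000) ≈ 1.16399.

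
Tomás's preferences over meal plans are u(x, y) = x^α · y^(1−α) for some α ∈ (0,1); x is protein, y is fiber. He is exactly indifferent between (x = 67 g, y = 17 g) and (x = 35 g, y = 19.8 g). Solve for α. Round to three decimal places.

Indifference: 67^α · 17^(1−α) = 35^α · 19.8^(1−α).
Taking logs: α·ln 67 + (1−α)·ln 17 = α·ln 35 + (1−α)·ln 19.8, i.e. α·0.649345 = (1−α)·0.152469.
Thus α·(0.801814) = 0.152469, so α = 0.152469/0.801814 ≈ 0.190.

α ≈ 0.190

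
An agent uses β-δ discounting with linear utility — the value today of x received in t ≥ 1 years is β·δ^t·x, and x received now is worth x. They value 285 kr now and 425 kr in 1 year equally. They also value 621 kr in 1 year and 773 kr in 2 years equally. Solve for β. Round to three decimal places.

The second indifference involves only future payoffs, so β cancels: β·δ^1·621 = β·δ^2·773, giving δ = 621/773 = 0.80336.
Now use the now-vs-future pair: 285 = β·δ·425 gives β = 285/(0.80336·425) ≈ 0.835.

β ≈ 0.835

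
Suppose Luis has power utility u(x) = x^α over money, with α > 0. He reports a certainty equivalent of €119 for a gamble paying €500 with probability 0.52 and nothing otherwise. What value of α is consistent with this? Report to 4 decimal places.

EU(lottery) = 0.52·500^α + 0.48·0 = 0.52·500^α.
Setting u(119) equal to that: 119^α = 0.52·500^α ⇒ (119/500)^α = 0.52.
Taking logs: α·ln(119/500) = ln(0.52), so α = -0.6539265 / -1.4354846 ≈ 0.4555.

α ≈ 0.4555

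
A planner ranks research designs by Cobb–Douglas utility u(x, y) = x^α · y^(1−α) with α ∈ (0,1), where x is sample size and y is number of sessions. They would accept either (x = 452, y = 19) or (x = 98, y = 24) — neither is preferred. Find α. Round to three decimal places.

Set the two utilities equal: 452^α·19^(1−α) = 98^α·24^(1−α).
Taking logs: α·ln 452 + (1−α)·ln 19 = α·ln 98 + (1−α)·ln 24, i.e. α·1.528715 = (1−α)·0.233615.
So α/(1−α) = (0.233615)/(1.528715) = 0.152818, and α = 0.152818/1.152818 ≈ 0.133.

α ≈ 0.133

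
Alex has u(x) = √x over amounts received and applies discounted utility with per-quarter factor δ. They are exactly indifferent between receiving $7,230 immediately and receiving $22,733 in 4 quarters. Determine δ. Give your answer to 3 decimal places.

Equating discounted utilities: u(7230) = δ^4·u(22733) ⇒ δ^4 = u(7230)/u(22733).
Since u(x) = √x, δ^4 = √(7230/22733) = 0.56395.
So δ = 0.56395^(1/4) ≈ 0.867.

δ ≈ 0.867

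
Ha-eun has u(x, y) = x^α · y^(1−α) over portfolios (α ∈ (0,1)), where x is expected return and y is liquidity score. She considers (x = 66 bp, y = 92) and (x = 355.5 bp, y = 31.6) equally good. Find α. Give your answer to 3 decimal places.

α ≈ 0.388

Indifference: 66^α · 92^(1−α) = 355.5^α · 31.6^(1−α).
Taking logs: α·ln 66 + (1−α)·ln 92 = α·ln 355.5 + (1−α)·ln 31.6, i.e. α·-1.683871 = (1−α)·-1.068631.
Thus α·(-2.752502) = -1.068631, so α = -1.068631/-2.752502 ≈ 0.388.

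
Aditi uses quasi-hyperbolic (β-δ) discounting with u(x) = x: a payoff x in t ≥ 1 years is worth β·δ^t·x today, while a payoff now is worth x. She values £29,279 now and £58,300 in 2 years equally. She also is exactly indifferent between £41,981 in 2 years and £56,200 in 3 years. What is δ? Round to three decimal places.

δ ≈ 0.747

Both payoffs in the second observation are in the future, so β drops out: δ^2·41981 = δ^3·56200 ⇒ δ = 41981/56200 = 0.74699.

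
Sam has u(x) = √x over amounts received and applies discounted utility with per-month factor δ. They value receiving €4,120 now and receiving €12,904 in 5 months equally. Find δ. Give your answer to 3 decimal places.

δ ≈ 0.892

Equating discounted utilities: u(4120) = δ^5·u(12904) ⇒ δ^5 = u(4120)/u(12904).
Since u(x) = √x, δ^5 = √(4120/12904) = 0.56505.
Taking the 5th root: δ = 0.56505^(1/5) ≈ 0.892.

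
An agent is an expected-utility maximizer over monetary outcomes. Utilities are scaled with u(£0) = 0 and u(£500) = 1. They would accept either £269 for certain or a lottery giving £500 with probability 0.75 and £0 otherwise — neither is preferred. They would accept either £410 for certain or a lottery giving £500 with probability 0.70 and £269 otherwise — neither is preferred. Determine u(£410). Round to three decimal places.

0.925

From the first indifference, u(£269) = 0.75·u(£500) + 0.25·u(£0) = 0.75·1 + 0.25·0 = 0.75.
Chaining: u(£410) = 0.70·1.00 + 0.30·0.75 = 0.9250.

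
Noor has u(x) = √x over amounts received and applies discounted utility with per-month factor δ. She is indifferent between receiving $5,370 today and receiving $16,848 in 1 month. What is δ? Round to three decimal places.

The payoff in 1 month is discounted by δ, so u(5370) = δ·u(16848) and δ = u(5370)/u(16848).
Since u(x) = √x, δ = √(5370/16848) = 0.56456.

δ ≈ 0.565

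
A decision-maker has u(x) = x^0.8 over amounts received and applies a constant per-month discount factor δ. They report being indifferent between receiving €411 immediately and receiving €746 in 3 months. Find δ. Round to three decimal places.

The payoff in 3 months is discounted by δ^3, so u(411) = δ^3·u(746) and δ^3 = u(411)/u(746).
Since u(x) = x^0.8, δ^3 = (411/746)^0.8 = 0.55094^0.8 = 0.62070.
So δ = 0.62070^(1/3) ≈ 0.853.

δ ≈ 0.853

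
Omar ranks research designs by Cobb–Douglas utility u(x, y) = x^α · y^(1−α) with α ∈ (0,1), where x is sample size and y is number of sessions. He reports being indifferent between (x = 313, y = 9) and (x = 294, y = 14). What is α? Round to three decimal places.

Indifference: 313^α · 9^(1−α) = 294^α · 14^(1−α).
(313/294)^α = (14/9)^(1−α); take logs: α·ln(313/294) = (1−α)·ln(14/9), i.e. α·0.062623 = (1−α)·0.441833.
With A = 0.062623 and B = 0.441833: α·A = (1−α)·B, so α = B/(A+B) = 0.441833/0.504456 ≈ 0.876.

α ≈ 0.876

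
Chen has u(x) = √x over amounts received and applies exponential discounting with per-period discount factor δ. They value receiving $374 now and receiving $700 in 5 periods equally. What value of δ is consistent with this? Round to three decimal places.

δ ≈ 0.939

Indifference means u(374) = δ^5 · u(700), so δ^5 = u(374)/u(700).
Since u(x) = √x, δ^5 = √(374/700) = 0.73095.
Hence δ = (0.73095)^(1/5) = 0.93924.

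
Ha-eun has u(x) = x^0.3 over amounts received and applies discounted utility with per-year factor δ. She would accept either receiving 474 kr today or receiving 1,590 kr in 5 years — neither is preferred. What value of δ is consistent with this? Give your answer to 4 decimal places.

δ ≈ 0.9300

The payoff in 5 years is discounted by δ^5, so u(474) = δ^5·u(1590) and δ^5 = u(474)/u(1590).
Since u(x) = x^0.3, δ^5 = (474/1590)^0.3 = 0.29811^0.3 = 0.69553.
Hence δ = (0.69553)^(1/5) = 0.929957.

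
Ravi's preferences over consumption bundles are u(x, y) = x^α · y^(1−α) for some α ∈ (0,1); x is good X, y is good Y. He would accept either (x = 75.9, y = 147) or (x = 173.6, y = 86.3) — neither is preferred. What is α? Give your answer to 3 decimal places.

Indifference: 75.9^α · 147^(1−α) = 173.6^α · 86.3^(1−α).
(75.9/173.6)^α = (86.3/147)^(1−α); take logs: α·ln(75.9/173.6) = (1−α)·ln(86.3/147), i.e. α·-0.827337 = (1−α)·-0.532603.
Thus α·(-1.359940) = -0.532603, so α = -0.532603/-1.359940 ≈ 0.392.

α ≈ 0.392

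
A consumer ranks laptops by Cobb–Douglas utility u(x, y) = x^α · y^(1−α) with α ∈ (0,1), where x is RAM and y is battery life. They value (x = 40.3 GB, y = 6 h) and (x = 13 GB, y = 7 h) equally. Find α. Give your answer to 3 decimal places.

Indifference: 40.3^α · 6^(1−α) = 13^α · 7^(1−α).
Rearrange to (40.3/13)^α = (7/6)^(1−α) and take logs: α·1.131402 = (1−α)·0.154151.
So α/(1−α) = (0.154151)/(1.131402) = 0.136248, and α = 0.136248/1.136248 ≈ 0.120.

α ≈ 0.120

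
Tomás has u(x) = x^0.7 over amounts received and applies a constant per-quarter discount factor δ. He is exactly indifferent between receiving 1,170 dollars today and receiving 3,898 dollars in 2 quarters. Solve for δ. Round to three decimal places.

Indifference means u(1170) = δ^2 · u(3898), so δ^2 = u(1170)/u(3898).
Since u(x) = x^0.7, δ^2 = (1170/3898)^0.7 = 0.30015^0.7 = 0.43067.
So δ = 0.43067^(1/2) ≈ 0.656.

δ ≈ 0.656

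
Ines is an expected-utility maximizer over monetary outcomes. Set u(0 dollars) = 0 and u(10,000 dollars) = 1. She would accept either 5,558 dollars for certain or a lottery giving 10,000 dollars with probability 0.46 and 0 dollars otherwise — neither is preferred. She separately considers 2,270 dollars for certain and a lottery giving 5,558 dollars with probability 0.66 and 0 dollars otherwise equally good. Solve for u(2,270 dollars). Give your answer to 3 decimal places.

0.304

The first gamble pins u(5,558 dollars): it must equal 0.46·1 + 0.54·0 = 0.46.
The second indifference gives u(2,270 dollars) = 0.66·u(5,558 dollars) + 0.34·u(0 dollars) = 0.66·0.46 + 0.34·0.00 = 0.3036.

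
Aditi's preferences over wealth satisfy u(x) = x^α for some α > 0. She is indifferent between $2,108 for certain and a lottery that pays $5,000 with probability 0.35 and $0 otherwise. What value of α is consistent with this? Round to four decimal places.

α ≈ 1.2155

Since u(0) = 0, the lottery's EU is 0.35·5000^α.
Setting u(2108) equal to that: 2108^α = 0.35·5000^α ⇒ (2108/5000)^α = 0.35.
Taking logs: α·ln(2108/5000) = ln(0.35), so α = -1.0498221 / -0.8636983 ≈ 1.2155.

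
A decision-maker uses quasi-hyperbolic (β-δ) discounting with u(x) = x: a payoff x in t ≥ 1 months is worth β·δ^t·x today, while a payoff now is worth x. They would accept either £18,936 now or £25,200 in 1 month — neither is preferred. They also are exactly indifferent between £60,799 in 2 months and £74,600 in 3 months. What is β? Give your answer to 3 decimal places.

β ≈ 0.922

The second indifference involves only future payoffs, so β cancels: β·δ^2·60799 = β·δ^3·74600, giving δ = 60799/74600 = 0.81500.
Substituting δ into 18936 = β·δ·25200: β = 18936/(20538.000) ≈ 0.922.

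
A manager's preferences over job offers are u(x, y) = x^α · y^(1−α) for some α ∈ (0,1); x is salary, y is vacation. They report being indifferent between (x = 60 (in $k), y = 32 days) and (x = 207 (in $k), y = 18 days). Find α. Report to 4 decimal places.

The Cobb–Douglas utilities coincide, so 60^α·32^(1−α) = 207^α·18^(1−α).
(60/207)^α = (18/32)^(1−α); take logs: α·ln(60/207) = (1−α)·ln(18/32), i.e. α·-1.2383742 = (1−α)·-0.5753641.
With A = -1.2383742 and B = -0.5753641: α·A = (1−α)·B, so α = B/(A+B) = -0.5753641/-1.8137383 ≈ 0.3172.

α ≈ 0.3172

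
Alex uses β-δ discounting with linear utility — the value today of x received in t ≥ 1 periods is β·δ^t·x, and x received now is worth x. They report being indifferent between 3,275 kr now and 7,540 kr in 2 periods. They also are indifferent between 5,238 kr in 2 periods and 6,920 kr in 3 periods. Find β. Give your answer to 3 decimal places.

From the later pair, β·δ^2·5238 = β·δ^3·6920; dividing through, δ = 5238/6920 = 0.75694.
The first indifference: 3275 = β·δ^2·7540, so β = 3275/(δ^2·7540) = 3275/(0.57295·7540) ≈ 0.758.

β ≈ 0.758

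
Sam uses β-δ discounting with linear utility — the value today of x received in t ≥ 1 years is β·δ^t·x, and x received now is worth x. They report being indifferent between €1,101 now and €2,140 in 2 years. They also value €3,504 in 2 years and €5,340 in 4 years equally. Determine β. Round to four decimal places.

The second indifference involves only future payoffs, so β cancels: β·δ^2·3504 = β·δ^4·5340, giving δ^2 = 3504/5340 = 0.65618, so δ = 0.81005.
Now use the now-vs-future pair: 1101 = β·δ^2·2140 gives β = 1101/(0.65618·2140) ≈ 0.7841.

β ≈ 0.7841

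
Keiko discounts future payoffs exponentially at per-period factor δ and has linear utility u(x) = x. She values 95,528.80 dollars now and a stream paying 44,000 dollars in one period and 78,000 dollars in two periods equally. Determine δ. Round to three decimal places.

The stream is worth 44000δ + 78000δ² today, so 44000δ + 78000δ² = 95528.80.
Rearranged: 78000δ² + 44000δ − 95528.80 = 0.
δ = (−44000 + √(44000² + 4·78000·95528.80)) / (2·78000) = (−44000 + √31740985600.00) / 156000 ≈ 0.860.

δ ≈ 0.860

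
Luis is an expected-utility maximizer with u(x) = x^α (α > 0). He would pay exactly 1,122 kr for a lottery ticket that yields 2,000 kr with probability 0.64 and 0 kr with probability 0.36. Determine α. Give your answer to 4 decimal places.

α ≈ 0.7721

Since u(0) = 0, the lottery's EU is 0.64·2000^α.
Equating: 1122^α = 0.64·2000^α, i.e. 0.5610^α = 0.64.
Taking logs: α·ln(1122/2000) = ln(0.64), so α = -0.4462871 / -0.5780344 ≈ 0.7721.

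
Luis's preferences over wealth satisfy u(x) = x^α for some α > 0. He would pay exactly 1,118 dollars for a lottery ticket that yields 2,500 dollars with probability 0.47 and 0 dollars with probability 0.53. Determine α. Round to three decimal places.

α ≈ 0.938

EU(lottery) = 0.47·2500^α + 0.53·0 = 0.47·2500^α.
Equating: 1118^α = 0.47·2500^α, i.e. 0.4472^α = 0.47.
α = ln(0.47) / ln(1118/2500) = -0.755023/-0.804749 ≈ 0.938.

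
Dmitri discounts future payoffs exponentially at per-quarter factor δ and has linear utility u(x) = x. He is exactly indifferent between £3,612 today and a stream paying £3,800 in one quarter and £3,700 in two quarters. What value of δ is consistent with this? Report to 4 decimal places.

Present value of the stream is 3800·δ + 3700·δ². Indifference gives 3800δ + 3700δ² = 3612.
Rearranged: 3700δ² + 3800δ − 3612 = 0.
By the quadratic formula (taking the positive root), δ = (−3800 + √67897600.00) / 7400 ≈ 0.6000.

δ ≈ 0.6000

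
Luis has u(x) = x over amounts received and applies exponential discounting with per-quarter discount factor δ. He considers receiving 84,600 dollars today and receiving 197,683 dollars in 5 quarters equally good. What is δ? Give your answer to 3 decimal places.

δ ≈ 0.844

Equating discounted utilities: u(84600) = δ^5·u(197683) ⇒ δ^5 = u(84600)/u(197683).
With u(x) = x: δ^5 = 84600/197683 = 0.42796.
Taking the 5th root: δ = 0.42796^(1/5) ≈ 0.844.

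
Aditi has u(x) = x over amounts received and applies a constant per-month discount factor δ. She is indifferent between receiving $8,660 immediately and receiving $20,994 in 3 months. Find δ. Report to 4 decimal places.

Indifference means u(8660) = δ^3 · u(20994), so δ^3 = u(8660)/u(20994).
With u(x) = x: δ^3 = 8660/20994 = 0.41250.
Hence δ = (0.41250)^(1/3) = 0.744402.

δ ≈ 0.7444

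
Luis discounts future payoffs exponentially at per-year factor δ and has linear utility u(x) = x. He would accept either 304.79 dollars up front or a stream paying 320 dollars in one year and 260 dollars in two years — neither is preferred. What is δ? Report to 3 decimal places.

δ ≈ 0.630

Present value of the stream is 320·δ + 260·δ². Indifference gives 320δ + 260δ² = 304.79.
That is, 260δ² + 320δ − 304.79 = 0, a quadratic in δ.
δ = (−320 + √(320² + 4·260·304.79)) / (2·260) = (−320 + √419381.60) / 520 ≈ 0.630.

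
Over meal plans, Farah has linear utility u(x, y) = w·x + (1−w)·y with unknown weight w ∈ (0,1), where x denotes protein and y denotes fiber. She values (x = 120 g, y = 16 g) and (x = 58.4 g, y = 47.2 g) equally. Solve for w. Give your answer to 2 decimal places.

u(120,16) = u(58.4,47.2) means w·120 + (1−w)·16 = w·58.4 + (1−w)·47.2.
w·(120−58.4) = (1−w)·(47.2−16), i.e. w·61.6 = (1−w)·31.2.
So w/(1−w) = 31.2/61.6 = 0.5065, giving w = 31.2/(61.6+31.2) = 0.34.

w = 0.34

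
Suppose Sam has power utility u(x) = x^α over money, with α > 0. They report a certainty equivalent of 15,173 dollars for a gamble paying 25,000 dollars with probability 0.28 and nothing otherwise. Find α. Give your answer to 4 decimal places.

α ≈ 2.5492

The lottery's expected utility is 0.28·u(25000) + 0.72·u(0) = 0.28·25000^α (since u(0) = 0 for α > 0).
Indifference: 15173^α = 0.28·25000^α, so (15173/25000)^α = 0.28.
Taking logs: α·ln(15173/25000) = ln(0.28), so α = -1.2729657 / -0.4993583 ≈ 2.5492.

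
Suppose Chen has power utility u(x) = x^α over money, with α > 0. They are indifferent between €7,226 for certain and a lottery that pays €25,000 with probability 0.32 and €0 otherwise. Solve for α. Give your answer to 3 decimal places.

The lottery's expected utility is 0.32·u(25000) + 0.68·u(0) = 0.32·25000^α (since u(0) = 0 for α > 0).
Equating: 7226^α = 0.32·25000^α, i.e. 0.2890^α = 0.32.
Take logs: α = ln 0.32 / ln(7226/25000) ≈ 0.91802.

α ≈ 0.918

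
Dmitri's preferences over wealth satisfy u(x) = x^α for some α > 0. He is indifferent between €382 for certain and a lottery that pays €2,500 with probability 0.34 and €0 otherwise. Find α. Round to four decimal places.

α ≈ 0.5743

The lottery's expected utility is 0.34·u(2500) + 0.66·u(0) = 0.34·2500^α (since u(0) = 0 for α > 0).
Equating: 382^α = 0.34·2500^α, i.e. 0.1528^α = 0.34.
α = ln(0.34) / ln(382/2500) = -1.0788097/-1.8786254 ≈ 0.5743.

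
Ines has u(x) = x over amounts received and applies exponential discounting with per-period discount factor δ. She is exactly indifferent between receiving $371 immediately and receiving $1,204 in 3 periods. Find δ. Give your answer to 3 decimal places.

Equating discounted utilities: u(371) = δ^3·u(1204) ⇒ δ^3 = u(371)/u(1204).
With u(x) = x: δ^3 = 371/1204 = 0.30814.
Hence δ = (0.30814)^(1/3) = 0.67543.

δ ≈ 0.675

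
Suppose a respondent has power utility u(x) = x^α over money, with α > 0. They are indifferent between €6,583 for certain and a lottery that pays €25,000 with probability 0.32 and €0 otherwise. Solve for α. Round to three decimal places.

EU(lottery) = 0.32·25000^α + 0.68·0 = 0.32·25000^α.
Indifference: 6583^α = 0.32·25000^α, so (6583/25000)^α = 0.32.
Take logs: α = ln 0.32 / ln(6583/25000) ≈ 0.85390.

α ≈ 0.854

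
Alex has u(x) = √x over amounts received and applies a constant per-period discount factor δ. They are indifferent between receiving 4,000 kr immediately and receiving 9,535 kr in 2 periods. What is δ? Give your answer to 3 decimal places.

δ ≈ 0.805

Indifference means u(4000) = δ^2 · u(9535), so δ^2 = u(4000)/u(9535).
With u(x) = √x: δ^2 = √4000/√9535 = √(4000/9535) = 0.64769.
Hence δ = (0.64769)^(1/2) = 0.80479.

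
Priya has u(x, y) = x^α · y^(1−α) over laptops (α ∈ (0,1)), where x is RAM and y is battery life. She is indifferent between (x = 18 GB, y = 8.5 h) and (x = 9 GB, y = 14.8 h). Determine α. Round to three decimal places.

The Cobb–Douglas utilities coincide, so 18^α·8.5^(1−α) = 9^α·14.8^(1−α).
Taking logs: α·ln 18 + (1−α)·ln 8.5 = α·ln 9 + (1−α)·ln 14.8, i.e. α·0.693147 = (1−α)·0.554561.
Thus α·(1.247708) = 0.554561, so α = 0.554561/1.247708 ≈ 0.444.

α ≈ 0.444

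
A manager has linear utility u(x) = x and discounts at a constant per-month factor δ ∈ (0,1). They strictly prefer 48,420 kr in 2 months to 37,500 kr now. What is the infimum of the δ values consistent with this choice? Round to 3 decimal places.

δ > 0.880

Under u(x) = x this choice says 37500 < δ^2·48420.
Hence δ^2 > 37500/48420 = 0.77447, and x ↦ x^(1/2) is increasing on (0,∞).
δ > (37500/48420)^(1/2) ≈ 0.880.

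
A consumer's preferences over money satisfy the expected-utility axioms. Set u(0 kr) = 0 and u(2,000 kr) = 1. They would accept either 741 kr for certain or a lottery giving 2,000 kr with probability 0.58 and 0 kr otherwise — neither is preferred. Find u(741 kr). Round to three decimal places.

0.580

The indifference gives u(741 kr) = 0.58·u(2,000 kr) + 0.42·u(0 kr) = 0.58·1 + 0.42·0 = 0.58.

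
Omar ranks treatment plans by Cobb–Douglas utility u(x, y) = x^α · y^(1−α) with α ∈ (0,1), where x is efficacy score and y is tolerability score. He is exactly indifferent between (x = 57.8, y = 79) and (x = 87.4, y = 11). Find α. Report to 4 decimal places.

Set the two utilities equal: 57.8^α·79^(1−α) = 87.4^α·11^(1−α).
(57.8/87.4)^α = (11/79)^(1−α); take logs: α·ln(57.8/87.4) = (1−α)·ln(11/79), i.e. α·-0.4135065 = (1−α)·-1.9715526.
Thus α·(-2.3850591) = -1.9715526, so α = -1.9715526/-2.3850591 ≈ 0.8266.

α ≈ 0.8266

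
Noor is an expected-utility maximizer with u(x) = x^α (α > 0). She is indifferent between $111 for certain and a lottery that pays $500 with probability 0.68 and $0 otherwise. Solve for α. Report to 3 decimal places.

α ≈ 0.256

Since u(0) = 0, the lottery's EU is 0.68·500^α.
Setting u(111) equal to that: 111^α = 0.68·500^α ⇒ (111/500)^α = 0.68.
α = ln(0.68) / ln(111/500) = -0.385662/-1.505078 ≈ 0.256.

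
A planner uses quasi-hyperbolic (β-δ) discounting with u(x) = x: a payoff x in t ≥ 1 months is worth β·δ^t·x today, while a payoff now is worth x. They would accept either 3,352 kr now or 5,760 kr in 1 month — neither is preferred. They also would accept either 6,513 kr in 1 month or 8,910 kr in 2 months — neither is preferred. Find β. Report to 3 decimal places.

β ≈ 0.796

Both payoffs in the second observation are in the future, so β drops out: δ^1·6513 = δ^2·8910 ⇒ δ = 6513/8910 = 0.73098.
Substituting δ into 3352 = β·δ·5760: β = 3352/(4210.424) ≈ 0.796.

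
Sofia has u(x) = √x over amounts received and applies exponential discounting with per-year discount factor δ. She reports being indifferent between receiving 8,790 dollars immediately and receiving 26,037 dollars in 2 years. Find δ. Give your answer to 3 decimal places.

Indifference means u(8790) = δ^2 · u(26037), so δ^2 = u(8790)/u(26037).
With u(x) = √x: δ^2 = √8790/√26037 = √(8790/26037) = 0.58103.
Taking the square root: δ = 0.58103^(1/2) ≈ 0.762.

δ ≈ 0.762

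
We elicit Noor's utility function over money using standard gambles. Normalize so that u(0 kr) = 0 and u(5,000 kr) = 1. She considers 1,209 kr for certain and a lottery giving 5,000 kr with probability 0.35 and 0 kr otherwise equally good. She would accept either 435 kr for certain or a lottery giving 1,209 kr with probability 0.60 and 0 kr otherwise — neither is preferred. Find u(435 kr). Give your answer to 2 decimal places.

0.21

From the first indifference, u(1,209 kr) = 0.35·u(5,000 kr) + 0.65·u(0 kr) = 0.35·1 + 0.65·0 = 0.35.
The second indifference gives u(435 kr) = 0.60·u(1,209 kr) + 0.40·u(0 kr) = 0.60·0.35 + 0.40·0.00 = 0.2100.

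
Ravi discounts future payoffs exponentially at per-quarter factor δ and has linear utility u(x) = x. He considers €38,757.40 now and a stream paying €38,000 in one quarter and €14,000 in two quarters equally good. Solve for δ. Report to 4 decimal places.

δ ≈ 0.7900

Present value of the stream is 38000·δ + 14000·δ². Indifference gives 38000δ + 14000δ² = 38757.40.
Rearranged: 14000δ² + 38000δ − 38757.40 = 0.
By the quadratic formula (taking the positive root), δ = (−38000 + √3614414400.00) / 28000 ≈ 0.7900.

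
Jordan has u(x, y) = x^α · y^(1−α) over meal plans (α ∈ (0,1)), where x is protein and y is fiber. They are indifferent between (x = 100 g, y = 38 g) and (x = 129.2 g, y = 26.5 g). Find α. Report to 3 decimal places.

α ≈ 0.585

The Cobb–Douglas utilities coincide, so 100^α·38^(1−α) = 129.2^α·26.5^(1−α).
(100/129.2)^α = (26.5/38)^(1−α); take logs: α·ln(100/129.2) = (1−α)·ln(26.5/38), i.e. α·-0.256191 = (1−α)·-0.360441.
Thus α·(-0.616632) = -0.360441, so α = -0.360441/-0.616632 ≈ 0.585.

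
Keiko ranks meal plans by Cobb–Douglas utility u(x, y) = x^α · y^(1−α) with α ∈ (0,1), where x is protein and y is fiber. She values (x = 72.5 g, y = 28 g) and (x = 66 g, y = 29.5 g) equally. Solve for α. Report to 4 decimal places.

The Cobb–Douglas utilities coincide, so 72.5^α·28^(1−α) = 66^α·29.5^(1−α).
(72.5/66)^α = (29.5/28)^(1−α); take logs: α·ln(72.5/66) = (1−α)·ln(29.5/28), i.e. α·0.0939318 = (1−α)·0.0521858.
So α/(1−α) = (0.0521858)/(0.0939318) = 0.5555712, and α = 0.5555712/1.5555712 ≈ 0.3571.

α ≈ 0.3571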